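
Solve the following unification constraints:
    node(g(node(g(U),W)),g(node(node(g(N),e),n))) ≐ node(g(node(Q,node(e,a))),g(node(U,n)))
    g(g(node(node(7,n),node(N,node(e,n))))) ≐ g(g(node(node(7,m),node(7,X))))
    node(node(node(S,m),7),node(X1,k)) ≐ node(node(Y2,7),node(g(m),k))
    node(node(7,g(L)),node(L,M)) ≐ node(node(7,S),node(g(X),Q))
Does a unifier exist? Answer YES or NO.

NO

Decompose node/2: g(node(g(U),W)) ≐ g(node(Q,node(e,a))),  g(node(node(g(N),e),n)) ≐ g(node(U,n)).
Decompose g/1: node(g(U),W) ≐ node(Q,node(e,a)).
Decompose node/2: g(U) ≐ Q,  W ≐ node(e,a).
Bind Q := g(U); substituting into the one remaining equation that mentions Q gives: node(node(7,g(L)),node(L,M)) ≐ node(node(7,S),node(g(X),g(U))).
Bind W := node(e,a); no other remaining equation mentions W.
Decompose g/1: node(node(g(N),e),n) ≐ node(U,n).
Decompose node/2: node(g(N),e) ≐ U,  n ≐ n.
Bind U := node(g(N),e); substituting into the one remaining equation that mentions U gives: node(node(7,g(L)),node(L,M)) ≐ node(node(7,S),node(g(X),g(node(g(N),e)))). Substituting into the earlier binding gives Q := g(node(g(N),e)).
Delete trivial equation n ≐ n.
Decompose g/1: g(node(node(7,n),node(N,node(e,n)))) ≐ g(node(node(7,m),node(7,X))).
Decompose g/1: node(node(7,n),node(N,node(e,n))) ≐ node(node(7,m),node(7,X)).
Decompose node/2: node(7,n) ≐ node(7,m),  node(N,node(e,n)) ≐ node(7,X).
Decompose node/2: 7 ≐ 7,  n ≐ m.
Delete trivial equation 7 ≐ 7.
Clash: constants n and m differ; no unifier exists.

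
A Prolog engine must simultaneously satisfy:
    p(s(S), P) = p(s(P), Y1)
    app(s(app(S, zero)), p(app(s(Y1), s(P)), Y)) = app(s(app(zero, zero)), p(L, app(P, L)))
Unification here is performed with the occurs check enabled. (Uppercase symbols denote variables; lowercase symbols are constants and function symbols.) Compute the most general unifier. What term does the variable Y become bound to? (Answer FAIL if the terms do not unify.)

Decompose p/2: s(S) = s(P),  P = Y1.
Decompose s/1: S = P.
Bind S := P; substituting into the one remaining equation that mentions S gives: app(s(app(P, zero)), p(app(s(Y1), s(P)), Y)) = app(s(app(zero, zero)), p(L, app(P, L))).
Bind P := Y1; substituting into the remaining equation gives: app(s(app(Y1, zero)), p(app(s(Y1), s(Y1)), Y)) = app(s(app(zero, zero)), p(L, app(Y1, L))). Substituting into the earlier binding gives S := Y1.
Decompose app/2: s(app(Y1, zero)) = s(app(zero, zero)),  p(app(s(Y1), s(Y1)), Y) = p(L, app(Y1, L)).
Decompose s/1: app(Y1, zero) = app(zero, zero).
Decompose app/2: Y1 = zero,  zero = zero.
Bind Y1 := zero; substituting into the one remaining equation that mentions Y1 gives: p(app(s(zero), s(zero)), Y) = p(L, app(zero, L)). Substituting into the earlier bindings gives S := zero, P := zero.
Delete trivial equation zero = zero.
Decompose p/2: app(s(zero), s(zero)) = L,  Y = app(zero, L).
Bind L := app(s(zero), s(zero)); substituting into the remaining equation gives: Y = app(zero, app(s(zero), s(zero))).
Bind Y := app(zero, app(s(zero), s(zero))).
MGU = { S ↦ zero, P ↦ zero, Y1 ↦ zero, L ↦ app(s(zero), s(zero)), Y ↦ app(zero, app(s(zero), s(zero))) }, so Y ↦ app(zero, app(s(zero), s(zero))).

app(zero, app(s(zero), s(zero)))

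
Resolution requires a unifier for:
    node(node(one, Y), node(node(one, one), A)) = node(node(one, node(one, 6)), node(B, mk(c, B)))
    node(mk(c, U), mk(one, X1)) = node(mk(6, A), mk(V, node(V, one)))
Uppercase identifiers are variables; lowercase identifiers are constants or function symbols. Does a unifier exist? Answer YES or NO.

Decompose node/2: node(one, Y) = node(one, node(one, 6)),  node(node(one, one), A) = node(B, mk(c, B)).
Decompose node/2: one = one,  Y = node(one, 6).
Delete trivial equation one = one.
Bind Y := node(one, 6); no other remaining equation mentions Y.
Decompose node/2: node(one, one) = B,  A = mk(c, B).
Bind B := node(one, one); substituting into the one remaining equation that mentions B gives: A = mk(c, node(one, one)).
Bind A := mk(c, node(one, one)); substituting into the remaining equation gives: node(mk(c, U), mk(one, X1)) = node(mk(6, mk(c, node(one, one))), mk(V, node(V, one))).
Decompose node/2: mk(c, U) = mk(6, mk(c, node(one, one))),  mk(one, X1) = mk(V, node(V, one)).
Decompose mk/2: c = 6,  U = mk(c, node(one, one)).
Clash: constants c and 6 differ; no unifier exists.

NO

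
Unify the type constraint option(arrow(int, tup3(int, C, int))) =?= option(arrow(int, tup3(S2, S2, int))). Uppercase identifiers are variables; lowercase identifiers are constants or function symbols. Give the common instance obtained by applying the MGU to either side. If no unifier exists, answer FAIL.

Decompose option/1: arrow(int, tup3(int, C, int)) =?= arrow(int, tup3(S2, S2, int)).
Decompose arrow/2: int =?= int,  tup3(int, C, int) =?= tup3(S2, S2, int).
Delete trivial equation int =?= int.
Decompose tup3/3: int =?= S2,  C =?= S2,  int =?= int.
Bind S2 := int; substituting into the one remaining equation that mentions S2 gives: C =?= int.
Bind C := int; no other remaining equation mentions C.
Delete trivial equation int =?= int.
Applying the MGU to either side gives option(arrow(int, tup3(int, int, int))).

option(arrow(int, tup3(int, int, int)))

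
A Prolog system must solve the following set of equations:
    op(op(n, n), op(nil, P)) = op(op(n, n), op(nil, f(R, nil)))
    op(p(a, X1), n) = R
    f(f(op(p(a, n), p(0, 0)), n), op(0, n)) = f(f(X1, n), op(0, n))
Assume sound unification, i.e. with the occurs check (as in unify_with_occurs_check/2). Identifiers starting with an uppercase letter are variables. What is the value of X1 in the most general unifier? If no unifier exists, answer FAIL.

Decompose op/2: op(n, n) = op(n, n),  op(nil, P) = op(nil, f(R, nil)).
Delete trivial equation op(n, n) = op(n, n).
Decompose op/2: nil = nil,  P = f(R, nil).
Delete trivial equation nil = nil.
Bind P := f(R, nil); no other remaining equation mentions P.
Bind R := op(p(a, X1), n); no other remaining equation mentions R. Substituting into the earlier binding gives P := f(op(p(a, X1), n), nil).
Decompose f/2: f(op(p(a, n), p(0, 0)), n) = f(X1, n),  op(0, n) = op(0, n).
Decompose f/2: op(p(a, n), p(0, 0)) = X1,  n = n.
Bind X1 := op(p(a, n), p(0, 0)); no other remaining equation mentions X1. Substituting into the earlier bindings gives P := f(op(p(a, op(p(a, n), p(0, 0))), n), nil), R := op(p(a, op(p(a, n), p(0, 0))), n).
Delete trivial equation n = n.
Delete trivial equation op(0, n) = op(0, n).
MGU = { P -> f(op(p(a, op(p(a, n), p(0, 0))), n), nil), R -> op(p(a, op(p(a, n), p(0, 0))), n), X1 -> op(p(a, n), p(0, 0)) }, so X1 -> op(p(a, n), p(0, 0)).

op(p(a, n), p(0, 0))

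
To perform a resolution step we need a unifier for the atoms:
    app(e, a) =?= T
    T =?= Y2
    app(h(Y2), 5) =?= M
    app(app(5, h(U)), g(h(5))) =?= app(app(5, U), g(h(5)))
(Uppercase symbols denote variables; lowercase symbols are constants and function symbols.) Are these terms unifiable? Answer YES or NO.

Bind T := app(e, a); substituting into the one remaining equation that mentions T gives: app(e, a) =?= Y2.
Bind Y2 := app(e, a); substituting into the one remaining equation that mentions Y2 gives: app(h(app(e, a)), 5) =?= M.
Bind M := app(h(app(e, a)), 5); no other remaining equation mentions M.
Decompose app/2: app(5, h(U)) =?= app(5, U),  g(h(5)) =?= g(h(5)).
Decompose app/2: 5 =?= 5,  h(U) =?= U.
Delete trivial equation 5 =?= 5.
Occurs check fails: U occurs in h(U); the equation U =?= h(U) has no finite solution.

NO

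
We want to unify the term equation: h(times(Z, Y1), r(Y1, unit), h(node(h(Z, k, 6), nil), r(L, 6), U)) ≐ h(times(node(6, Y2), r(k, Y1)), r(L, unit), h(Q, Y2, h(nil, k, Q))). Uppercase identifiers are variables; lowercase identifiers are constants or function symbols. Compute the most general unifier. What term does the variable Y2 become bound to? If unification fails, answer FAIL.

FAIL

Decompose h/3: times(Z, Y1) ≐ times(node(6, Y2), r(k, Y1)),  r(Y1, unit) ≐ r(L, unit),  h(node(h(Z, k, 6), nil), r(L, 6), U) ≐ h(Q, Y2, h(nil, k, Q)).
Decompose times/2: Z ≐ node(6, Y2),  Y1 ≐ r(k, Y1).
Bind Z := node(6, Y2); substituting into the one remaining equation that mentions Z gives: h(node(h(node(6, Y2), k, 6), nil), r(L, 6), U) ≐ h(Q, Y2, h(nil, k, Q)).
Occurs check fails: Y1 occurs in r(k, Y1); the equation Y1 ≐ r(k, Y1) has no finite solution.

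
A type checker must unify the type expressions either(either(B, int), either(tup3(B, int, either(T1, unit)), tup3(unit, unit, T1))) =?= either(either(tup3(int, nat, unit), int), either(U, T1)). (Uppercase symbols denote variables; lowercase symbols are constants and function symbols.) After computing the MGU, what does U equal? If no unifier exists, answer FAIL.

Decompose either/2: either(B, int) =?= either(tup3(int, nat, unit), int),  either(tup3(B, int, either(T1, unit)), tup3(unit, unit, T1)) =?= either(U, T1).
Decompose either/2: B =?= tup3(int, nat, unit),  int =?= int.
Bind B := tup3(int, nat, unit); substituting into the one remaining equation that mentions B gives: either(tup3(tup3(int, nat, unit), int, either(T1, unit)), tup3(unit, unit, T1)) =?= either(U, T1).
Delete trivial equation int =?= int.
Decompose either/2: tup3(tup3(int, nat, unit), int, either(T1, unit)) =?= U,  tup3(unit, unit, T1) =?= T1.
Bind U := tup3(tup3(int, nat, unit), int, either(T1, unit)); no other remaining equation mentions U.
Occurs check fails: T1 occurs in tup3(unit, unit, T1); the equation T1 =?= tup3(unit, unit, T1) has no finite solution.

FAIL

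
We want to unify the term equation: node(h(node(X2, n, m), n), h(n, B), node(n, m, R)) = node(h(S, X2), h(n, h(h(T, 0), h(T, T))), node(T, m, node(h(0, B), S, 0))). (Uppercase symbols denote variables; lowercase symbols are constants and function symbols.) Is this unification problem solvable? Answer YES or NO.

Decompose node/3: h(node(X2, n, m), n) = h(S, X2),  h(n, B) = h(n, h(h(T, 0), h(T, T))),  node(n, m, R) = node(T, m, node(h(0, B), S, 0)).
Decompose h/2: node(X2, n, m) = S,  n = X2.
Bind S := node(X2, n, m); substituting into the one remaining equation that mentions S gives: node(n, m, R) = node(T, m, node(h(0, B), node(X2, n, m), 0)).
Bind X2 := n; substituting into the one remaining equation that mentions X2 gives: node(n, m, R) = node(T, m, node(h(0, B), node(n, n, m), 0)). Substituting into the earlier binding gives S := node(n, n, m).
Decompose h/2: n = n,  B = h(h(T, 0), h(T, T)).
Delete trivial equation n = n.
Bind B := h(h(T, 0), h(T, T)); substituting into the remaining equation gives: node(n, m, R) = node(T, m, node(h(0, h(h(T, 0), h(T, T))), node(n, n, m), 0)).
Decompose node/3: n = T,  m = m,  R = node(h(0, h(h(T, 0), h(T, T))), node(n, n, m), 0).
Bind T := n; substituting into the one remaining equation that mentions T gives: R = node(h(0, h(h(n, 0), h(n, n))), node(n, n, m), 0). Substituting into the earlier binding gives B := h(h(n, 0), h(n, n)).
Delete trivial equation m = m.
Bind R := node(h(0, h(h(n, 0), h(n, n))), node(n, n, m), 0).
No equations remain and no clash or occurs-check failure arose, so a unifier exists.

YES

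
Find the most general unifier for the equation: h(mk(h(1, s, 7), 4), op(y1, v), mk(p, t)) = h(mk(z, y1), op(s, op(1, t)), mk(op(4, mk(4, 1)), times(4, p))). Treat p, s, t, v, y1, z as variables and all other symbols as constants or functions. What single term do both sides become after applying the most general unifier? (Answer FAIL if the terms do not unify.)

h(mk(h(1, 4, 7), 4), op(4, op(1, times(4, op(4, mk(4, 1))))), mk(op(4, mk(4, 1)), times(4, op(4, mk(4, 1)))))

Decompose h/3: mk(h(1, s, 7), 4) = mk(z, y1),  op(y1, v) = op(s, op(1, t)),  mk(p, t) = mk(op(4, mk(4, 1)), times(4, p)).
Decompose mk/2: h(1, s, 7) = z,  4 = y1.
Bind z := h(1, s, 7); no other remaining equation mentions z.
Bind y1 := 4; substituting into the one remaining equation that mentions y1 gives: op(4, v) = op(s, op(1, t)).
Decompose op/2: 4 = s,  v = op(1, t).
Bind s := 4; no other remaining equation mentions s. Substituting into the earlier binding gives z := h(1, 4, 7).
Bind v := op(1, t); no other remaining equation mentions v.
Decompose mk/2: p = op(4, mk(4, 1)),  t = times(4, p).
Bind p := op(4, mk(4, 1)); substituting into the remaining equation gives: t = times(4, op(4, mk(4, 1))).
Bind t := times(4, op(4, mk(4, 1))). Substituting into the earlier binding gives v := op(1, times(4, op(4, mk(4, 1)))).
Applying the MGU to either side gives h(mk(h(1, 4, 7), 4), op(4, op(1, times(4, op(4, mk(4, 1))))), mk(op(4, mk(4, 1)), times(4, op(4, mk(4, 1))))).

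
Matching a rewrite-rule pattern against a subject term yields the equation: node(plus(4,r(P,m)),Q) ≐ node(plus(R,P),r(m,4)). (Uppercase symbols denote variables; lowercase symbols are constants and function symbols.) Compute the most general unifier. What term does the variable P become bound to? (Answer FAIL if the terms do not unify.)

FAIL

Decompose node/2: plus(4,r(P,m)) ≐ plus(R,P),  Q ≐ r(m,4).
Decompose plus/2: 4 ≐ R,  r(P,m) ≐ P.
Bind R := 4; no other remaining equation mentions R.
Occurs check fails: P occurs in r(P,m); the equation P ≐ r(P,m) has no finite solution.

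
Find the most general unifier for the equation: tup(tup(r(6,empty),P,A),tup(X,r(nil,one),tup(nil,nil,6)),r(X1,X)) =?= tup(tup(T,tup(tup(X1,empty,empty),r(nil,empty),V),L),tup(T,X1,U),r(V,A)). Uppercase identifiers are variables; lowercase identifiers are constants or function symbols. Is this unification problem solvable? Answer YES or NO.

Decompose tup/3: tup(r(6,empty),P,A) =?= tup(T,tup(tup(X1,empty,empty),r(nil,empty),V),L),  tup(X,r(nil,one),tup(nil,nil,6)) =?= tup(T,X1,U),  r(X1,X) =?= r(V,A).
Decompose tup/3: r(6,empty) =?= T,  P =?= tup(tup(X1,empty,empty),r(nil,empty),V),  A =?= L.
Bind T := r(6,empty); substituting into the one remaining equation that mentions T gives: tup(X,r(nil,one),tup(nil,nil,6)) =?= tup(r(6,empty),X1,U).
Bind P := tup(tup(X1,empty,empty),r(nil,empty),V); no other remaining equation mentions P.
Bind A := L; substituting into the one remaining equation that mentions A gives: r(X1,X) =?= r(V,L).
Decompose tup/3: X =?= r(6,empty),  r(nil,one) =?= X1,  tup(nil,nil,6) =?= U.
Bind X := r(6,empty); substituting into the one remaining equation that mentions X gives: r(X1,r(6,empty)) =?= r(V,L).
Bind X1 := r(nil,one); substituting into the one remaining equation that mentions X1 gives: r(r(nil,one),r(6,empty)) =?= r(V,L). Substituting into the earlier binding gives P := tup(tup(r(nil,one),empty,empty),r(nil,empty),V).
Bind U := tup(nil,nil,6); no other remaining equation mentions U.
Decompose r/2: r(nil,one) =?= V,  r(6,empty) =?= L.
Bind V := r(nil,one); no other remaining equation mentions V. Substituting into the earlier binding gives P := tup(tup(r(nil,one),empty,empty),r(nil,empty),r(nil,one)).
Bind L := r(6,empty). Substituting into the earlier binding gives A := r(6,empty).
No equations remain and no clash or occurs-check failure arose, so a unifier exists.

YES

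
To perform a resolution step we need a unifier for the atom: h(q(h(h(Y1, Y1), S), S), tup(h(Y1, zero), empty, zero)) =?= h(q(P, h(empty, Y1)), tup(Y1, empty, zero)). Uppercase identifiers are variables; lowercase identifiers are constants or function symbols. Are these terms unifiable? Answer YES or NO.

Decompose h/2: q(h(h(Y1, Y1), S), S) =?= q(P, h(empty, Y1)),  tup(h(Y1, zero), empty, zero) =?= tup(Y1, empty, zero).
Decompose q/2: h(h(Y1, Y1), S) =?= P,  S =?= h(empty, Y1).
Bind P := h(h(Y1, Y1), S); no other remaining equation mentions P.
Bind S := h(empty, Y1); no other remaining equation mentions S. Substituting into the earlier binding gives P := h(h(Y1, Y1), h(empty, Y1)).
Decompose tup/3: h(Y1, zero) =?= Y1,  empty =?= empty,  zero =?= zero.
Occurs check fails: Y1 occurs in h(Y1, zero); the equation Y1 =?= h(Y1, zero) has no finite solution.

NO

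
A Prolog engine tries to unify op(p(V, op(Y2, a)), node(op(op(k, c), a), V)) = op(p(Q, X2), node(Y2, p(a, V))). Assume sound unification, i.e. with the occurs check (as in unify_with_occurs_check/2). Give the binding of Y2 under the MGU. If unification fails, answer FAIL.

Decompose op/2: p(V, op(Y2, a)) = p(Q, X2),  node(op(op(k, c), a), V) = node(Y2, p(a, V)).
Decompose p/2: V = Q,  op(Y2, a) = X2.
Bind V := Q; substituting into the one remaining equation that mentions V gives: node(op(op(k, c), a), Q) = node(Y2, p(a, Q)).
Bind X2 := op(Y2, a); no other remaining equation mentions X2.
Decompose node/2: op(op(k, c), a) = Y2,  Q = p(a, Q).
Bind Y2 := op(op(k, c), a); no other remaining equation mentions Y2. Substituting into the earlier binding gives X2 := op(op(op(k, c), a), a).
Occurs check fails: Q occurs in p(a, Q); the equation Q = p(a, Q) has no finite solution.

FAIL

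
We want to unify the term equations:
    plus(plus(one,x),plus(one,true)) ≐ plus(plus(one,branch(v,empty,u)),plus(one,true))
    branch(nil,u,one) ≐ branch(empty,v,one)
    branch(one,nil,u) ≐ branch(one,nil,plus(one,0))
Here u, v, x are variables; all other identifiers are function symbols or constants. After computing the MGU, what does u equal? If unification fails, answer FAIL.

FAIL

Decompose plus/2: plus(one,x) ≐ plus(one,branch(v,empty,u)),  plus(one,true) ≐ plus(one,true).
Decompose plus/2: one ≐ one,  x ≐ branch(v,empty,u).
Delete trivial equation one ≐ one.
Bind x := branch(v,empty,u); no other remaining equation mentions x.
Delete trivial equation plus(one,true) ≐ plus(one,true).
Decompose branch/3: nil ≐ empty,  u ≐ v,  one ≐ one.
Clash: constants nil and empty differ; no unifier exists.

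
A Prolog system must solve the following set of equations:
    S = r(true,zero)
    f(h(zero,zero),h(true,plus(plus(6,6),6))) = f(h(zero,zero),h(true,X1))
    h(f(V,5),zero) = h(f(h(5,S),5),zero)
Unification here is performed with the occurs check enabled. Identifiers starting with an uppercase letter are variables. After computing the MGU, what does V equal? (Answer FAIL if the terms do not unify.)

Bind S := r(true,zero); substituting into the one remaining equation that mentions S gives: h(f(V,5),zero) = h(f(h(5,r(true,zero)),5),zero).
Decompose f/2: h(zero,zero) = h(zero,zero),  h(true,plus(plus(6,6),6)) = h(true,X1).
Delete trivial equation h(zero,zero) = h(zero,zero).
Decompose h/2: true = true,  plus(plus(6,6),6) = X1.
Delete trivial equation true = true.
Bind X1 := plus(plus(6,6),6); no other remaining equation mentions X1.
Decompose h/2: f(V,5) = f(h(5,r(true,zero)),5),  zero = zero.
Decompose f/2: V = h(5,r(true,zero)),  5 = 5.
Bind V := h(5,r(true,zero)); no other remaining equation mentions V.
Delete trivial equation 5 = 5.
Delete trivial equation zero = zero.
MGU = { S = r(true,zero), X1 = plus(plus(6,6),6), V = h(5,r(true,zero)) }, so V = h(5,r(true,zero)).

h(5,r(true,zero))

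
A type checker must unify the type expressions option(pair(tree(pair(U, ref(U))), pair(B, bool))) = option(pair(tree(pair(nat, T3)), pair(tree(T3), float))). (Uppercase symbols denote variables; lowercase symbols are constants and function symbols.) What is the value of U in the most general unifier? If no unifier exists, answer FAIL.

FAIL

Decompose option/1: pair(tree(pair(U, ref(U))), pair(B, bool)) = pair(tree(pair(nat, T3)), pair(tree(T3), float)).
Decompose pair/2: tree(pair(U, ref(U))) = tree(pair(nat, T3)),  pair(B, bool) = pair(tree(T3), float).
Decompose tree/1: pair(U, ref(U)) = pair(nat, T3).
Decompose pair/2: U = nat,  ref(U) = T3.
Bind U := nat; substituting into the one remaining equation that mentions U gives: ref(nat) = T3.
Bind T3 := ref(nat); substituting into the remaining equation gives: pair(B, bool) = pair(tree(ref(nat)), float).
Decompose pair/2: B = tree(ref(nat)),  bool = float.
Bind B := tree(ref(nat)); no other remaining equation mentions B.
Clash: constants bool and float differ; no unifier exists.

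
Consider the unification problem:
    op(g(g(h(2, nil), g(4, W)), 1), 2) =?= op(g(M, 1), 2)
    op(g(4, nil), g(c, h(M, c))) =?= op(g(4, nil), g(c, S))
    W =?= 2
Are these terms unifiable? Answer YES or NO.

Decompose op/2: g(g(h(2, nil), g(4, W)), 1) =?= g(M, 1),  2 =?= 2.
Decompose g/2: g(h(2, nil), g(4, W)) =?= M,  1 =?= 1.
Bind M := g(h(2, nil), g(4, W)); substituting into the one remaining equation that mentions M gives: op(g(4, nil), g(c, h(g(h(2, nil), g(4, W)), c))) =?= op(g(4, nil), g(c, S)).
Delete trivial equation 1 =?= 1.
Delete trivial equation 2 =?= 2.
Decompose op/2: g(4, nil) =?= g(4, nil),  g(c, h(g(h(2, nil), g(4, W)), c)) =?= g(c, S).
Delete trivial equation g(4, nil) =?= g(4, nil).
Decompose g/2: c =?= c,  h(g(h(2, nil), g(4, W)), c) =?= S.
Delete trivial equation c =?= c.
Bind S := h(g(h(2, nil), g(4, W)), c); no other remaining equation mentions S.
Bind W := 2. Substituting into the earlier bindings gives M := g(h(2, nil), g(4, 2)), S := h(g(h(2, nil), g(4, 2)), c).
No equations remain and no clash or occurs-check failure arose, so a unifier exists.

YES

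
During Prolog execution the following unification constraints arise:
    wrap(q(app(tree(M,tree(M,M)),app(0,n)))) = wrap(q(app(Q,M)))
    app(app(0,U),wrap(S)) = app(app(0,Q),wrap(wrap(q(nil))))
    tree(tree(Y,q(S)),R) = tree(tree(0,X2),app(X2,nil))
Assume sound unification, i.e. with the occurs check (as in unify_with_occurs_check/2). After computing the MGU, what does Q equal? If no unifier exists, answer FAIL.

tree(app(0,n),tree(app(0,n),app(0,n)))

Decompose wrap/1: q(app(tree(M,tree(M,M)),app(0,n))) = q(app(Q,M)).
Decompose q/1: app(tree(M,tree(M,M)),app(0,n)) = app(Q,M).
Decompose app/2: tree(M,tree(M,M)) = Q,  app(0,n) = M.
Bind Q := tree(M,tree(M,M)); substituting into the one remaining equation that mentions Q gives: app(app(0,U),wrap(S)) = app(app(0,tree(M,tree(M,M))),wrap(wrap(q(nil)))).
Bind M := app(0,n); substituting into the one remaining equation that mentions M gives: app(app(0,U),wrap(S)) = app(app(0,tree(app(0,n),tree(app(0,n),app(0,n)))),wrap(wrap(q(nil)))). Substituting into the earlier binding gives Q := tree(app(0,n),tree(app(0,n),app(0,n))).
Decompose app/2: app(0,U) = app(0,tree(app(0,n),tree(app(0,n),app(0,n)))),  wrap(S) = wrap(wrap(q(nil))).
Decompose app/2: 0 = 0,  U = tree(app(0,n),tree(app(0,n),app(0,n))).
Delete trivial equation 0 = 0.
Bind U := tree(app(0,n),tree(app(0,n),app(0,n))); no other remaining equation mentions U.
Decompose wrap/1: S = wrap(q(nil)).
Bind S := wrap(q(nil)); substituting into the remaining equation gives: tree(tree(Y,q(wrap(q(nil)))),R) = tree(tree(0,X2),app(X2,nil)).
Decompose tree/2: tree(Y,q(wrap(q(nil)))) = tree(0,X2),  R = app(X2,nil).
Decompose tree/2: Y = 0,  q(wrap(q(nil))) = X2.
Bind Y := 0; no other remaining equation mentions Y.
Bind X2 := q(wrap(q(nil))); substituting into the remaining equation gives: R = app(q(wrap(q(nil))),nil).
Bind R := app(q(wrap(q(nil))),nil).
MGU = { Q ↦ tree(app(0,n),tree(app(0,n),app(0,n))), M ↦ app(0,n), U ↦ tree(app(0,n),tree(app(0,n),app(0,n))), S ↦ wrap(q(nil)), Y ↦ 0, X2 ↦ q(wrap(q(nil))), R ↦ app(q(wrap(q(nil))),nil) }, so Q ↦ tree(app(0,n),tree(app(0,n),app(0,n))).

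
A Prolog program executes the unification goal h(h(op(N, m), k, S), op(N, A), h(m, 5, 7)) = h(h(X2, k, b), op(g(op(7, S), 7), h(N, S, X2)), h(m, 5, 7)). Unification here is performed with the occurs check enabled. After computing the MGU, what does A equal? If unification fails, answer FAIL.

h(g(op(7, b), 7), b, op(g(op(7, b), 7), m))

Decompose h/3: h(op(N, m), k, S) = h(X2, k, b),  op(N, A) = op(g(op(7, S), 7), h(N, S, X2)),  h(m, 5, 7) = h(m, 5, 7).
Decompose h/3: op(N, m) = X2,  k = k,  S = b.
Bind X2 := op(N, m); substituting into the one remaining equation that mentions X2 gives: op(N, A) = op(g(op(7, S), 7), h(N, S, op(N, m))).
Delete trivial equation k = k.
Bind S := b; substituting into the one remaining equation that mentions S gives: op(N, A) = op(g(op(7, b), 7), h(N, b, op(N, m))).
Decompose op/2: N = g(op(7, b), 7),  A = h(N, b, op(N, m)).
Bind N := g(op(7, b), 7); substituting into the one remaining equation that mentions N gives: A = h(g(op(7, b), 7), b, op(g(op(7, b), 7), m)). Substituting into the earlier binding gives X2 := op(g(op(7, b), 7), m).
Bind A := h(g(op(7, b), 7), b, op(g(op(7, b), 7), m)); no other remaining equation mentions A.
Delete trivial equation h(m, 5, 7) = h(m, 5, 7).
MGU = { X2 -> op(g(op(7, b), 7), m), S -> b, N -> g(op(7, b), 7), A -> h(g(op(7, b), 7), b, op(g(op(7, b), 7), m)) }, so A -> h(g(op(7, b), 7), b, op(g(op(7, b), 7), m)).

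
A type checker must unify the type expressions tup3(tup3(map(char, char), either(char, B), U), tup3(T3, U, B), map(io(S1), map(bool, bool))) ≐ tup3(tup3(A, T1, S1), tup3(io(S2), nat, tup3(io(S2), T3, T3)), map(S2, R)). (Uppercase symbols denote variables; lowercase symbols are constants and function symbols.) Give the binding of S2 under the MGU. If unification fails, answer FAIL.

io(nat)

Decompose tup3/3: tup3(map(char, char), either(char, B), U) ≐ tup3(A, T1, S1),  tup3(T3, U, B) ≐ tup3(io(S2), nat, tup3(io(S2), T3, T3)),  map(io(S1), map(bool, bool)) ≐ map(S2, R).
Decompose tup3/3: map(char, char) ≐ A,  either(char, B) ≐ T1,  U ≐ S1.
Bind A := map(char, char); no other remaining equation mentions A.
Bind T1 := either(char, B); no other remaining equation mentions T1.
Bind U := S1; substituting into the one remaining equation that mentions U gives: tup3(T3, S1, B) ≐ tup3(io(S2), nat, tup3(io(S2), T3, T3)).
Decompose tup3/3: T3 ≐ io(S2),  S1 ≐ nat,  B ≐ tup3(io(S2), T3, T3).
Bind T3 := io(S2); substituting into the one remaining equation that mentions T3 gives: B ≐ tup3(io(S2), io(S2), io(S2)).
Bind S1 := nat; substituting into the one remaining equation that mentions S1 gives: map(io(nat), map(bool, bool)) ≐ map(S2, R). Substituting into the earlier binding gives U := nat.
Bind B := tup3(io(S2), io(S2), io(S2)); no other remaining equation mentions B. Substituting into the earlier binding gives T1 := either(char, tup3(io(S2), io(S2), io(S2))).
Decompose map/2: io(nat) ≐ S2,  map(bool, bool) ≐ R.
Bind S2 := io(nat); no other remaining equation mentions S2. Substituting into the earlier bindings gives T1 := either(char, tup3(io(io(nat)), io(io(nat)), io(io(nat)))), T3 := io(io(nat)), B := tup3(io(io(nat)), io(io(nat)), io(io(nat))).
Bind R := map(bool, bool).
MGU = { A -> map(char, char), T1 -> either(char, tup3(io(io(nat)), io(io(nat)), io(io(nat)))), U -> nat, T3 -> io(io(nat)), S1 -> nat, B -> tup3(io(io(nat)), io(io(nat)), io(io(nat))), S2 -> io(nat), R -> map(bool, bool) }, so S2 -> io(nat).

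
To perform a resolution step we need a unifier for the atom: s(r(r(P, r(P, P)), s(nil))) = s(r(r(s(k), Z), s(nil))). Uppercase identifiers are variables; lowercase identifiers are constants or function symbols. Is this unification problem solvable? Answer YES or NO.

YES

Decompose s/1: r(r(P, r(P, P)), s(nil)) = r(r(s(k), Z), s(nil)).
Decompose r/2: r(P, r(P, P)) = r(s(k), Z),  s(nil) = s(nil).
Decompose r/2: P = s(k),  r(P, P) = Z.
Bind P := s(k); substituting into the one remaining equation that mentions P gives: r(s(k), s(k)) = Z.
Bind Z := r(s(k), s(k)); no other remaining equation mentions Z.
Delete trivial equation s(nil) = s(nil).
No equations remain and no clash or occurs-check failure arose, so a unifier exists.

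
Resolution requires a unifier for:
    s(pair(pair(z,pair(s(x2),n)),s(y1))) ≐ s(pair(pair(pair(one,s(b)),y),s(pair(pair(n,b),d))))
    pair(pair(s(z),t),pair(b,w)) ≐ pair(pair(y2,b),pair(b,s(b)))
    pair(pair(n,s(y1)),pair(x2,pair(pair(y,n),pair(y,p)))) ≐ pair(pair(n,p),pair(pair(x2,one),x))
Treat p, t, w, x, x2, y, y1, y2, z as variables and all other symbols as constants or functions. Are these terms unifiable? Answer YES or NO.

Decompose s/1: pair(pair(z,pair(s(x2),n)),s(y1)) ≐ pair(pair(pair(one,s(b)),y),s(pair(pair(n,b),d))).
Decompose pair/2: pair(z,pair(s(x2),n)) ≐ pair(pair(one,s(b)),y),  s(y1) ≐ s(pair(pair(n,b),d)).
Decompose pair/2: z ≐ pair(one,s(b)),  pair(s(x2),n) ≐ y.
Bind z := pair(one,s(b)); substituting into the one remaining equation that mentions z gives: pair(pair(s(pair(one,s(b))),t),pair(b,w)) ≐ pair(pair(y2,b),pair(b,s(b))).
Bind y := pair(s(x2),n); substituting into the one remaining equation that mentions y gives: pair(pair(n,s(y1)),pair(x2,pair(pair(pair(s(x2),n),n),pair(pair(s(x2),n),p)))) ≐ pair(pair(n,p),pair(pair(x2,one),x)).
Decompose s/1: y1 ≐ pair(pair(n,b),d).
Bind y1 := pair(pair(n,b),d); substituting into the one remaining equation that mentions y1 gives: pair(pair(n,s(pair(pair(n,b),d))),pair(x2,pair(pair(pair(s(x2),n),n),pair(pair(s(x2),n),p)))) ≐ pair(pair(n,p),pair(pair(x2,one),x)).
Decompose pair/2: pair(s(pair(one,s(b))),t) ≐ pair(y2,b),  pair(b,w) ≐ pair(b,s(b)).
Decompose pair/2: s(pair(one,s(b))) ≐ y2,  t ≐ b.
Bind y2 := s(pair(one,s(b))); no other remaining equation mentions y2.
Bind t := b; no other remaining equation mentions t.
Decompose pair/2: b ≐ b,  w ≐ s(b).
Delete trivial equation b ≐ b.
Bind w := s(b); no other remaining equation mentions w.
Decompose pair/2: pair(n,s(pair(pair(n,b),d))) ≐ pair(n,p),  pair(x2,pair(pair(pair(s(x2),n),n),pair(pair(s(x2),n),p))) ≐ pair(pair(x2,one),x).
Decompose pair/2: n ≐ n,  s(pair(pair(n,b),d)) ≐ p.
Delete trivial equation n ≐ n.
Bind p := s(pair(pair(n,b),d)); substituting into the remaining equation gives: pair(x2,pair(pair(pair(s(x2),n),n),pair(pair(s(x2),n),s(pair(pair(n,b),d))))) ≐ pair(pair(x2,one),x).
Decompose pair/2: x2 ≐ pair(x2,one),  pair(pair(pair(s(x2),n),n),pair(pair(s(x2),n),s(pair(pair(n,b),d)))) ≐ x.
Occurs check fails: x2 occurs in pair(x2,one); the equation x2 ≐ pair(x2,one) has no finite solution.

NO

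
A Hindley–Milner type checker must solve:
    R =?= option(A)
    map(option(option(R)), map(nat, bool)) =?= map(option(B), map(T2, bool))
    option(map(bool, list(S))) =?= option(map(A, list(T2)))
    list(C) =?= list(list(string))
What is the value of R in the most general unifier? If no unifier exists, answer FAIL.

option(bool)

Bind R := option(A); substituting into the one remaining equation that mentions R gives: map(option(option(option(A))), map(nat, bool)) =?= map(option(B), map(T2, bool)).
Decompose map/2: option(option(option(A))) =?= option(B),  map(nat, bool) =?= map(T2, bool).
Decompose option/1: option(option(A)) =?= B.
Bind B := option(option(A)); no other remaining equation mentions B.
Decompose map/2: nat =?= T2,  bool =?= bool.
Bind T2 := nat; substituting into the one remaining equation that mentions T2 gives: option(map(bool, list(S))) =?= option(map(A, list(nat))).
Delete trivial equation bool =?= bool.
Decompose option/1: map(bool, list(S)) =?= map(A, list(nat)).
Decompose map/2: bool =?= A,  list(S) =?= list(nat).
Bind A := bool; no other remaining equation mentions A. Substituting into the earlier bindings gives R := option(bool), B := option(option(bool)).
Decompose list/1: S =?= nat.
Bind S := nat; no other remaining equation mentions S.
Decompose list/1: C =?= list(string).
Bind C := list(string).
MGU = { R ↦ option(bool), B ↦ option(option(bool)), T2 ↦ nat, A ↦ bool, S ↦ nat, C ↦ list(string) }, so R ↦ option(bool).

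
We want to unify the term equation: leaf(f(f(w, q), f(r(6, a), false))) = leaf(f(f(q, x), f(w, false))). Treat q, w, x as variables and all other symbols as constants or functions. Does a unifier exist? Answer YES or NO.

Decompose leaf/1: f(f(w, q), f(r(6, a), false)) = f(f(q, x), f(w, false)).
Decompose f/2: f(w, q) = f(q, x),  f(r(6, a), false) = f(w, false).
Decompose f/2: w = q,  q = x.
Bind w := q; substituting into the one remaining equation that mentions w gives: f(r(6, a), false) = f(q, false).
Bind q := x; substituting into the remaining equation gives: f(r(6, a), false) = f(x, false). Substituting into the earlier binding gives w := x.
Decompose f/2: r(6, a) = x,  false = false.
Bind x := r(6, a); no other remaining equation mentions x. Substituting into the earlier bindings gives w := r(6, a), q := r(6, a).
Delete trivial equation false = false.
No equations remain and no clash or occurs-check failure arose, so a unifier exists.

YES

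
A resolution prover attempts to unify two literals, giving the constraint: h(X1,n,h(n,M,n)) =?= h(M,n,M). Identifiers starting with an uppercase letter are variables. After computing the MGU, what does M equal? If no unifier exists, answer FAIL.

Decompose h/3: X1 =?= M,  n =?= n,  h(n,M,n) =?= M.
Bind X1 := M; no other remaining equation mentions X1.
Delete trivial equation n =?= n.
Occurs check fails: M occurs in h(n,M,n); the equation M =?= h(n,M,n) has no finite solution.

FAIL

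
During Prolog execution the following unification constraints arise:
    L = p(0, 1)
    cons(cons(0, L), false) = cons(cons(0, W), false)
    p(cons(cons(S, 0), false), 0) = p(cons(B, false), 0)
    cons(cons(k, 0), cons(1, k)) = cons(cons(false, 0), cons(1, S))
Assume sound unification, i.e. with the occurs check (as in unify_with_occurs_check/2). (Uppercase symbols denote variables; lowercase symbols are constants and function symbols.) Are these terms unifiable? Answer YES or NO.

Bind L := p(0, 1); substituting into the one remaining equation that mentions L gives: cons(cons(0, p(0, 1)), false) = cons(cons(0, W), false).
Decompose cons/2: cons(0, p(0, 1)) = cons(0, W),  false = false.
Decompose cons/2: 0 = 0,  p(0, 1) = W.
Delete trivial equation 0 = 0.
Bind W := p(0, 1); no other remaining equation mentions W.
Delete trivial equation false = false.
Decompose p/2: cons(cons(S, 0), false) = cons(B, false),  0 = 0.
Decompose cons/2: cons(S, 0) = B,  false = false.
Bind B := cons(S, 0); no other remaining equation mentions B.
Delete trivial equation false = false.
Delete trivial equation 0 = 0.
Decompose cons/2: cons(k, 0) = cons(false, 0),  cons(1, k) = cons(1, S).
Decompose cons/2: k = false,  0 = 0.
Clash: constants k and false differ; no unifier exists.

NO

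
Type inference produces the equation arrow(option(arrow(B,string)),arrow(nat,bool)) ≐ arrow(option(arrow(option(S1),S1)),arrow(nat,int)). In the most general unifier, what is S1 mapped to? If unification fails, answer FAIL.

FAIL

Decompose arrow/2: option(arrow(B,string)) ≐ option(arrow(option(S1),S1)),  arrow(nat,bool) ≐ arrow(nat,int).
Decompose option/1: arrow(B,string) ≐ arrow(option(S1),S1).
Decompose arrow/2: B ≐ option(S1),  string ≐ S1.
Bind B := option(S1); no other remaining equation mentions B.
Bind S1 := string; no other remaining equation mentions S1. Substituting into the earlier binding gives B := option(string).
Decompose arrow/2: nat ≐ nat,  bool ≐ int.
Delete trivial equation nat ≐ nat.
Clash: constants bool and int differ; no unifier exists.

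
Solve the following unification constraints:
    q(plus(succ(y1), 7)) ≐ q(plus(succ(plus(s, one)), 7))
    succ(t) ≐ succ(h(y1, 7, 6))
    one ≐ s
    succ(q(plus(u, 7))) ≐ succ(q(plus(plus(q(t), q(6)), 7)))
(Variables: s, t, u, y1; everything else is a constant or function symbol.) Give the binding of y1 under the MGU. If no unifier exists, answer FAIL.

Decompose q/1: plus(succ(y1), 7) ≐ plus(succ(plus(s, one)), 7).
Decompose plus/2: succ(y1) ≐ succ(plus(s, one)),  7 ≐ 7.
Decompose succ/1: y1 ≐ plus(s, one).
Bind y1 := plus(s, one); substituting into the one remaining equation that mentions y1 gives: succ(t) ≐ succ(h(plus(s, one), 7, 6)).
Delete trivial equation 7 ≐ 7.
Decompose succ/1: t ≐ h(plus(s, one), 7, 6).
Bind t := h(plus(s, one), 7, 6); substituting into the one remaining equation that mentions t gives: succ(q(plus(u, 7))) ≐ succ(q(plus(plus(q(h(plus(s, one), 7, 6)), q(6)), 7))).
Bind s := one; substituting into the remaining equation gives: succ(q(plus(u, 7))) ≐ succ(q(plus(plus(q(h(plus(one, one), 7, 6)), q(6)), 7))). Substituting into the earlier bindings gives y1 := plus(one, one), t := h(plus(one, one), 7, 6).
Decompose succ/1: q(plus(u, 7)) ≐ q(plus(plus(q(h(plus(one, one), 7, 6)), q(6)), 7)).
Decompose q/1: plus(u, 7) ≐ plus(plus(q(h(plus(one, one), 7, 6)), q(6)), 7).
Decompose plus/2: u ≐ plus(q(h(plus(one, one), 7, 6)), q(6)),  7 ≐ 7.
Bind u := plus(q(h(plus(one, one), 7, 6)), q(6)); no other remaining equation mentions u.
Delete trivial equation 7 ≐ 7.
MGU = { y1 := plus(one, one), t := h(plus(one, one), 7, 6), s := one, u := plus(q(h(plus(one, one), 7, 6)), q(6)) }, so y1 := plus(one, one).

plus(one, one)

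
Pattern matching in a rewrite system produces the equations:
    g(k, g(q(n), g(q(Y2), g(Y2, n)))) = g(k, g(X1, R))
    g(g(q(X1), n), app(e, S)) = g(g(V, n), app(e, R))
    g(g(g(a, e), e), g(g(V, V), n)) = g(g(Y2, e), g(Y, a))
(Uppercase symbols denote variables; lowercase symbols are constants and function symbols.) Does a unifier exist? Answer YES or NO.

Decompose g/2: k = k,  g(q(n), g(q(Y2), g(Y2, n))) = g(X1, R).
Delete trivial equation k = k.
Decompose g/2: q(n) = X1,  g(q(Y2), g(Y2, n)) = R.
Bind X1 := q(n); substituting into the one remaining equation that mentions X1 gives: g(g(q(q(n)), n), app(e, S)) = g(g(V, n), app(e, R)).
Bind R := g(q(Y2), g(Y2, n)); substituting into the one remaining equation that mentions R gives: g(g(q(q(n)), n), app(e, S)) = g(g(V, n), app(e, g(q(Y2), g(Y2, n)))).
Decompose g/2: g(q(q(n)), n) = g(V, n),  app(e, S) = app(e, g(q(Y2), g(Y2, n))).
Decompose g/2: q(q(n)) = V,  n = n.
Bind V := q(q(n)); substituting into the one remaining equation that mentions V gives: g(g(g(a, e), e), g(g(q(q(n)), q(q(n))), n)) = g(g(Y2, e), g(Y, a)).
Delete trivial equation n = n.
Decompose app/2: e = e,  S = g(q(Y2), g(Y2, n)).
Delete trivial equation e = e.
Bind S := g(q(Y2), g(Y2, n)); no other remaining equation mentions S.
Decompose g/2: g(g(a, e), e) = g(Y2, e),  g(g(q(q(n)), q(q(n))), n) = g(Y, a).
Decompose g/2: g(a, e) = Y2,  e = e.
Bind Y2 := g(a, e); no other remaining equation mentions Y2. Substituting into the earlier bindings gives R := g(q(g(a, e)), g(g(a, e), n)), S := g(q(g(a, e)), g(g(a, e), n)).
Delete trivial equation e = e.
Decompose g/2: g(q(q(n)), q(q(n))) = Y,  n = a.
Bind Y := g(q(q(n)), q(q(n))); no other remaining equation mentions Y.
Clash: constants n and a differ; no unifier exists.

NO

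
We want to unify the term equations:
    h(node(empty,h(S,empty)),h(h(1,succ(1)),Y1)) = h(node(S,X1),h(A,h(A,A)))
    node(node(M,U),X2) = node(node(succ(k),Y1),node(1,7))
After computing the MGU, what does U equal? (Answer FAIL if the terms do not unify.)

h(h(1,succ(1)),h(1,succ(1)))

Decompose h/2: node(empty,h(S,empty)) = node(S,X1),  h(h(1,succ(1)),Y1) = h(A,h(A,A)).
Decompose node/2: empty = S,  h(S,empty) = X1.
Bind S := empty; substituting into the one remaining equation that mentions S gives: h(empty,empty) = X1.
Bind X1 := h(empty,empty); no other remaining equation mentions X1.
Decompose h/2: h(1,succ(1)) = A,  Y1 = h(A,A).
Bind A := h(1,succ(1)); substituting into the one remaining equation that mentions A gives: Y1 = h(h(1,succ(1)),h(1,succ(1))).
Bind Y1 := h(h(1,succ(1)),h(1,succ(1))); substituting into the remaining equation gives: node(node(M,U),X2) = node(node(succ(k),h(h(1,succ(1)),h(1,succ(1)))),node(1,7)).
Decompose node/2: node(M,U) = node(succ(k),h(h(1,succ(1)),h(1,succ(1)))),  X2 = node(1,7).
Decompose node/2: M = succ(k),  U = h(h(1,succ(1)),h(1,succ(1))).
Bind M := succ(k); no other remaining equation mentions M.
Bind U := h(h(1,succ(1)),h(1,succ(1))); no other remaining equation mentions U.
Bind X2 := node(1,7).
MGU = { S := empty, X1 := h(empty,empty), A := h(1,succ(1)), Y1 := h(h(1,succ(1)),h(1,succ(1))), M := succ(k), U := h(h(1,succ(1)),h(1,succ(1))), X2 := node(1,7) }, so U := h(h(1,succ(1)),h(1,succ(1))).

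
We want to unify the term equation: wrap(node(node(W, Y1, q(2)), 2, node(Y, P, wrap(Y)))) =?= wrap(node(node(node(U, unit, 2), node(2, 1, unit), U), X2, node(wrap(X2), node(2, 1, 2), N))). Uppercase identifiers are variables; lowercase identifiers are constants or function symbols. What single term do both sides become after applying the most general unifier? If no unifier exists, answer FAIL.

wrap(node(node(node(q(2), unit, 2), node(2, 1, unit), q(2)), 2, node(wrap(2), node(2, 1, 2), wrap(wrap(2)))))

Decompose wrap/1: node(node(W, Y1, q(2)), 2, node(Y, P, wrap(Y))) =?= node(node(node(U, unit, 2), node(2, 1, unit), U), X2, node(wrap(X2), node(2, 1, 2), N)).
Decompose node/3: node(W, Y1, q(2)) =?= node(node(U, unit, 2), node(2, 1, unit), U),  2 =?= X2,  node(Y, P, wrap(Y)) =?= node(wrap(X2), node(2, 1, 2), N).
Decompose node/3: W =?= node(U, unit, 2),  Y1 =?= node(2, 1, unit),  q(2) =?= U.
Bind W := node(U, unit, 2); no other remaining equation mentions W.
Bind Y1 := node(2, 1, unit); no other remaining equation mentions Y1.
Bind U := q(2); no other remaining equation mentions U. Substituting into the earlier binding gives W := node(q(2), unit, 2).
Bind X2 := 2; substituting into the remaining equation gives: node(Y, P, wrap(Y)) =?= node(wrap(2), node(2, 1, 2), N).
Decompose node/3: Y =?= wrap(2),  P =?= node(2, 1, 2),  wrap(Y) =?= N.
Bind Y := wrap(2); substituting into the one remaining equation that mentions Y gives: wrap(wrap(2)) =?= N.
Bind P := node(2, 1, 2); no other remaining equation mentions P.
Bind N := wrap(wrap(2)).
Applying the MGU to either side gives wrap(node(node(node(q(2), unit, 2), node(2, 1, unit), q(2)), 2, node(wrap(2), node(2, 1, 2), wrap(wrap(2))))).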